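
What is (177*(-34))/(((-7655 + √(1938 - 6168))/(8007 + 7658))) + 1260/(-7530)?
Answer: 36226434636228/2941883401 + 56563182*I*√470/11720651 ≈ 12314.0 + 104.62*I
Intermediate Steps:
(177*(-34))/(((-7655 + √(1938 - 6168))/(8007 + 7658))) + 1260/(-7530) = -6018*15665/(-7655 + √(-4230)) + 1260*(-1/7530) = -6018*15665/(-7655 + 3*I*√470) - 42/251 = -6018/(-1531/3133 + 3*I*√470/15665) - 42/251 = -42/251 - 6018/(-1531/3133 + 3*I*√470/15665)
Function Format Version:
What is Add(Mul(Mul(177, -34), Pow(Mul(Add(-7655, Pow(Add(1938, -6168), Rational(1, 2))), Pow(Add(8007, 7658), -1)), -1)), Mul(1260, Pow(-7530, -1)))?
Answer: Add(Rational(36226434636228, 2941883401), Mul(Rational(56563182, 11720651), I, Pow(470, Rational(1, 2)))) ≈ Add(12314., Mul(104.62, I))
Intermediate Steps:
Add(Mul(Mul(177, -34), Pow(Mul(Add(-7655, Pow(Add(1938, -6168), Rational(1, 2))), Pow(Add(8007, 7658), -1)), -1)), Mul(1260, Pow(-7530, -1))) = Add(Mul(-6018, Pow(Mul(Add(-7655, Pow(-4230, Rational(1, 2))), Pow(15665, -1)), -1)), Mul(1260, Rational(-1, 7530))) = Add(Mul(-6018, Pow(Mul(Add(-7655, Mul(3, I, Pow(470, Rational(1, 2)))), Rational(1, 15665)), -1)), Rational(-42, 251)) = Add(Mul(-6018, Pow(Add(Rational(-1531, 3133), Mul(Rational(3, 15665), I, Pow(470, Rational(1, 2)))), -1)), Rational(-42, 251)) = Add(Rational(-42, 251), Mul(-6018, Pow(Add(Rational(-1531, 3133), Mul(Rational(3, 15665), I, Pow(470, Rational(1, 2)))), -1)))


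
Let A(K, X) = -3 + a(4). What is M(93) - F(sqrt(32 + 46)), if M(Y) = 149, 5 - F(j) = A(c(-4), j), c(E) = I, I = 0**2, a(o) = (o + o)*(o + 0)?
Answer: 173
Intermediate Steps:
a(o) = 2*o**2 (a(o) = (2*o)*o = 2*o**2)
I = 0
c(E) = 0
A(K, X) = 29 (A(K, X) = -3 + 2*4**2 = -3 + 2*16 = -3 + 32 = 29)
F(j) = -24 (F(j) = 5 - 1*29 = 5 - 29 = -24)
M(93) - F(sqrt(32 + 46)) = 149 - 1*(-24) = 149 + 24 = 173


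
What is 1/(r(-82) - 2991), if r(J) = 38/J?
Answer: -41/122650 ≈ -0.00033428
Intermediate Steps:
1/(r(-82) - 2991) = 1/(38/(-82) - 2991) = 1/(38*(-1/82) - 2991) = 1/(-19/41 - 2991) = 1/(-122650/41) = -41/122650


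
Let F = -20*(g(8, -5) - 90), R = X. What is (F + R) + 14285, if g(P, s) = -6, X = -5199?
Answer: 11006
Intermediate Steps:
R = -5199
F = 1920 (F = -20*(-6 - 90) = -20*(-96) = 1920)
(F + R) + 14285 = (1920 - 5199) + 14285 = -3279 + 14285 = 11006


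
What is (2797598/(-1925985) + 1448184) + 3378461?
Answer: 9296043072727/1925985 ≈ 4.8266e+6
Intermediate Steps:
(2797598/(-1925985) + 1448184) + 3378461 = (2797598*(-1/1925985) + 1448184) + 3378461 = (-2797598/1925985 + 1448184) + 3378461 = 2789177863642/1925985 + 3378461 = 9296043072727/1925985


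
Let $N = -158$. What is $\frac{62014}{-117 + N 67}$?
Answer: $- \frac{62014}{10703} \approx -5.7941$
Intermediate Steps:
$\frac{62014}{-117 + N 67} = \frac{62014}{-117 - 10586} = \frac{62014}{-10703} = 62014 \left(- \frac{1}{10703}\right) = - \frac{62014}{10703}$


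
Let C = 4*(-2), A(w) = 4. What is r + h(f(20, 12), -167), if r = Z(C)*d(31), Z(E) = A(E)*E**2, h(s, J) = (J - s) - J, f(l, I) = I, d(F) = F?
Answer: 7924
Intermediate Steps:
h(s, J) = -s
C = -8
Z(E) = 4*E**2
r = 7936 (r = (4*(-8)**2)*31 = (4*64)*31 = 256*31 = 7936)
r + h(f(20, 12), -167) = 7936 - 1*12 = 7936 - 12 = 7924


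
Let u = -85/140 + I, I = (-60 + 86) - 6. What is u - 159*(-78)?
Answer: 347799/28 ≈ 12421.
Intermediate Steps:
I = 20 (I = 26 - 6 = 20)
u = 543/28 (u = -85/140 + 20 = -85*1/140 + 20 = -17/28 + 20 = 543/28 ≈ 19.393)
u - 159*(-78) = 543/28 - 159*(-78) = 543/28 + 12402 = 347799/28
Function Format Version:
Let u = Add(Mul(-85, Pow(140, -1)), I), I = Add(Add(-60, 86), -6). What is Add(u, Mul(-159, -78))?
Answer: Rational(347799, 28) ≈ 12421.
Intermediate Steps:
I = 20 (I = Add(26, -6) = 20)
u = Rational(543, 28) (u = Add(Mul(-85, Pow(140, -1)), 20) = Add(Mul(-85, Rational(1, 140)), 20) = Add(Rational(-17, 28), 20) = Rational(543, 28) ≈ 19.393)
Add(u, Mul(-159, -78)) = Add(Rational(543, 28), Mul(-159, -78)) = Add(Rational(543, 28), 12402) = Rational(347799, 28)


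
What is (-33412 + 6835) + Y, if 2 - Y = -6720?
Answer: -19855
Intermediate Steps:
Y = 6722 (Y = 2 - 1*(-6720) = 2 + 6720 = 6722)
(-33412 + 6835) + Y = (-33412 + 6835) + 6722 = -26577 + 6722 = -19855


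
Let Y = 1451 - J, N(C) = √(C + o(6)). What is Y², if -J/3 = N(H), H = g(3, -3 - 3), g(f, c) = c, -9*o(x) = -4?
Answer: 2105351 + 14510*I*√2 ≈ 2.1054e+6 + 20520.0*I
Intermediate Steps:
o(x) = 4/9 (o(x) = -⅑*(-4) = 4/9)
H = -6 (H = -3 - 3 = -6)
N(C) = √(4/9 + C) (N(C) = √(C + 4/9) = √(4/9 + C))
J = -5*I*√2 (J = -√(4 + 9*(-6)) = -√(4 - 54) = -√(-50) = -5*I*√2 ≈ -7.0711*I)
Y = 1451 + 5*I*√2 (Y = 1451 - (-5)*I*√2 = 1451 + 5*I*√2 ≈ 1451.0 + 7.0711*I)
Y² = (1451 + 5*I*√2)²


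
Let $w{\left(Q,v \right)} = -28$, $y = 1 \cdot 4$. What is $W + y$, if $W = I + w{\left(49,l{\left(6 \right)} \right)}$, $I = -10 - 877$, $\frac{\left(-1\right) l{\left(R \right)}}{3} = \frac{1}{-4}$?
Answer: $-911$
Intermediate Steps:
$l{\left(R \right)} = \frac{3}{4}$ ($l{\left(R \right)} = - \frac{3}{-4} = \left(-3\right) \left(- \frac{1}{4}\right) = \frac{3}{4}$)
$y = 4$
$I = -887$ ($I = -10 - 877 = -887$)
$W = -915$ ($W = -887 - 28 = -915$)
$W + y = -915 + 4 = -911$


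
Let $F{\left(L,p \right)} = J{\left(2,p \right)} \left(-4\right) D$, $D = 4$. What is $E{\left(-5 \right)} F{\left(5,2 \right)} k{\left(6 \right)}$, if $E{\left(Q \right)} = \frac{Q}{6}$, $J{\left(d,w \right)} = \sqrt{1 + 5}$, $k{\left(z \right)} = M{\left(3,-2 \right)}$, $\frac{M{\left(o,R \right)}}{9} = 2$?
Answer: $240 \sqrt{6} \approx 587.88$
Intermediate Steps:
$M{\left(o,R \right)} = 18$ ($M{\left(o,R \right)} = 9 \cdot 2 = 18$)
$k{\left(z \right)} = 18$
$J{\left(d,w \right)} = \sqrt{6}$
$E{\left(Q \right)} = \frac{Q}{6}$ ($E{\left(Q \right)} = Q \frac{1}{6} = \frac{Q}{6}$)
$F{\left(L,p \right)} = - 16 \sqrt{6}$ ($F{\left(L,p \right)} = \sqrt{6} \left(-4\right) 4 = - 4 \sqrt{6} \cdot 4 = - 16 \sqrt{6}$)
$E{\left(-5 \right)} F{\left(5,2 \right)} k{\left(6 \right)} = \frac{1}{6} \left(-5\right) \left(- 16 \sqrt{6}\right) 18 = - \frac{5 \left(- 16 \sqrt{6}\right)}{6} \cdot 18 = \frac{40 \sqrt{6}}{3} \cdot 18 = 240 \sqrt{6}$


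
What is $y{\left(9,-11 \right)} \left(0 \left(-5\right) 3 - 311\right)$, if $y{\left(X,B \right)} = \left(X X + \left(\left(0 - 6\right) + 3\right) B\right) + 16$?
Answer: $-40430$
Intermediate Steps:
$y{\left(X,B \right)} = 16 + X^{2} - 3 B$ ($y{\left(X,B \right)} = \left(X^{2} + \left(-6 + 3\right) B\right) + 16 = \left(X^{2} - 3 B\right) + 16 = 16 + X^{2} - 3 B$)
$y{\left(9,-11 \right)} \left(0 \left(-5\right) 3 - 311\right) = \left(16 + 9^{2} - -33\right) \left(0 \left(-5\right) 3 - 311\right) = \left(16 + 81 + 33\right) \left(0 \cdot 3 - 311\right) = 130 \left(0 - 311\right) = 130 \left(-311\right) = -40430$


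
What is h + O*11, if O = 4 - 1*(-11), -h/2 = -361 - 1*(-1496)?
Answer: -2105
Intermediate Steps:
h = -2270 (h = -2*(-361 - 1*(-1496)) = -2*(-361 + 1496) = -2*1135 = -2270)
O = 15 (O = 4 + 11 = 15)
h + O*11 = -2270 + 15*11 = -2270 + 165 = -2105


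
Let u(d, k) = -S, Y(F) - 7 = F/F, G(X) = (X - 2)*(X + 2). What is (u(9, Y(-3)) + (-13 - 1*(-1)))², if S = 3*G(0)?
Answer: 0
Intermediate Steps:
G(X) = (-2 + X)*(2 + X)
S = -12 (S = 3*(-4 + 0²) = 3*(-4 + 0) = 3*(-4) = -12)
Y(F) = 8 (Y(F) = 7 + F/F = 7 + 1 = 8)
u(d, k) = 12 (u(d, k) = -1*(-12) = 12)
(u(9, Y(-3)) + (-13 - 1*(-1)))² = (12 + (-13 - 1*(-1)))² = (12 + (-13 + 1))² = (12 - 12)² = 0² = 0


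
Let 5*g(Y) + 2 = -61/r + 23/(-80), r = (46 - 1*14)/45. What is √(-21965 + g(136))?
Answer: I*√35172182/40 ≈ 148.27*I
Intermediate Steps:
r = 32/45 (r = (46 - 14)*(1/45) = 32*(1/45) = 32/45 ≈ 0.71111)
g(Y) = -14091/800 (g(Y) = -⅖ + (-61/32/45 + 23/(-80))/5 = -⅖ + (-61*45/32 + 23*(-1/80))/5 = -⅖ + (-2745/32 - 23/80)/5 = -⅖ + (⅕)*(-13771/160) = -⅖ - 13771/800 = -14091/800)
√(-21965 + g(136)) = √(-21965 - 14091/800) = √(-17586091/800) = I*√35172182/40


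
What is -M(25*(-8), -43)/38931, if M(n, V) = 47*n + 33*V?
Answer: 10819/38931 ≈ 0.27790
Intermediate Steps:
M(n, V) = 33*V + 47*n
-M(25*(-8), -43)/38931 = -(33*(-43) + 47*(25*(-8)))/38931 = -(-1419 + 47*(-200))/38931 = -(-1419 - 9400)/38931 = -(-10819)/38931 = -1*(-10819/38931) = 10819/38931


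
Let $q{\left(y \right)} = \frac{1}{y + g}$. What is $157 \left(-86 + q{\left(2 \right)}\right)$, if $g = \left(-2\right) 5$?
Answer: $- \frac{108173}{8} \approx -13522.0$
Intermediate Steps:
$g = -10$
$q{\left(y \right)} = \frac{1}{-10 + y}$ ($q{\left(y \right)} = \frac{1}{y - 10} = \frac{1}{-10 + y}$)
$157 \left(-86 + q{\left(2 \right)}\right) = 157 \left(-86 + \frac{1}{-10 + 2}\right) = 157 \left(-86 + \frac{1}{-8}\right) = 157 \left(-86 - \frac{1}{8}\right) = 157 \left(- \frac{689}{8}\right) = - \frac{108173}{8}$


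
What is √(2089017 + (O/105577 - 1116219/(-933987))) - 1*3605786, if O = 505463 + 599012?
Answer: -3605786 + √2256951285848039877799388981/32869181833 ≈ -3.6043e+6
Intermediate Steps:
O = 1104475
√(2089017 + (O/105577 - 1116219/(-933987))) - 1*3605786 = √(2089017 + (1104475/105577 - 1116219/(-933987))) - 1*3605786 = √(2089017 + (1104475*(1/105577) - 1116219*(-1/933987))) - 3605786 = √(2089017 + (1104475/105577 + 372073/311329)) - 3605786 = √(2089017 + 383137448396/32869181833) - 3605786 = √(68664662762676557/32869181833) - 3605786 = √2256951285848039877799388981/32869181833 - 3605786 = -3605786 + √2256951285848039877799388981/32869181833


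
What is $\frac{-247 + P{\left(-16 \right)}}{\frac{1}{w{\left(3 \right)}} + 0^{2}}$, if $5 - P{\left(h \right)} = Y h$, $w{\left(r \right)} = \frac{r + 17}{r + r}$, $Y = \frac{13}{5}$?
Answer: $-668$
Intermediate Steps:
$Y = \frac{13}{5}$ ($Y = 13 \cdot \frac{1}{5} = \frac{13}{5} \approx 2.6$)
$w{\left(r \right)} = \frac{17 + r}{2 r}$
$P{\left(h \right)} = 5 - \frac{13 h}{5}$
$\frac{-247 + P{\left(-16 \right)}}{\frac{1}{w{\left(3 \right)}} + 0^{2}} = \frac{-247 + \left(5 - - \frac{208}{5}\right)}{\frac{1}{\frac{1}{2} \cdot \frac{1}{3} \left(17 + 3\right)} + 0^{2}} = \frac{-247 + \left(5 + \frac{208}{5}\right)}{\frac{1}{\frac{1}{2} \cdot \frac{1}{3} \cdot 20} + 0} = \frac{-247 + \frac{233}{5}}{\frac{1}{\frac{10}{3}} + 0} = - \frac{1002}{5 \left(\frac{3}{10} + 0\right)} = - \frac{1002}{5 \cdot \frac{3}{10}} = \left(- \frac{1002}{5}\right) \frac{10}{3} = -668$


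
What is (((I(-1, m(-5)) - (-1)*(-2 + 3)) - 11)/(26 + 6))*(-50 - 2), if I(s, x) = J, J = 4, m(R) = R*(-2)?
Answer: 39/4 ≈ 9.7500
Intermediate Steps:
m(R) = -2*R
I(s, x) = 4
(((I(-1, m(-5)) - (-1)*(-2 + 3)) - 11)/(26 + 6))*(-50 - 2) = (((4 - (-1)*(-2 + 3)) - 11)/(26 + 6))*(-50 - 2) = (((4 - (-1)) - 11)/32)*(-52) = (((4 - 1*(-1)) - 11)*(1/32))*(-52) = (((4 + 1) - 11)*(1/32))*(-52) = ((5 - 11)*(1/32))*(-52) = -6*1/32*(-52) = -3/16*(-52) = 39/4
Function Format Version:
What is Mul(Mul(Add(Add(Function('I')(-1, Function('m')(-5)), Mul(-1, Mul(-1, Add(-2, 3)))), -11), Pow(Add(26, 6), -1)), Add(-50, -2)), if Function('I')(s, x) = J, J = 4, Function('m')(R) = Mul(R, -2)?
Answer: Rational(39, 4) ≈ 9.7500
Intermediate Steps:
Function('m')(R) = Mul(-2, R)
Function('I')(s, x) = 4
Mul(Mul(Add(Add(Function('I')(-1, Function('m')(-5)), Mul(-1, Mul(-1, Add(-2, 3)))), -11), Pow(Add(26, 6), -1)), Add(-50, -2)) = Mul(Mul(Add(Add(4, Mul(-1, Mul(-1, Add(-2, 3)))), -11), Pow(Add(26, 6), -1)), Add(-50, -2)) = Mul(Mul(Add(Add(4, Mul(-1, Mul(-1, 1))), -11), Pow(32, -1)), -52) = Mul(Mul(Add(Add(4, Mul(-1, -1)), -11), Rational(1, 32)), -52) = Mul(Mul(Add(Add(4, 1), -11), Rational(1, 32)), -52) = Mul(Mul(Add(5, -11), Rational(1, 32)), -52) = Mul(Mul(-6, Rational(1, 32)), -52) = Mul(Rational(-3, 16), -52) = Rational(39, 4)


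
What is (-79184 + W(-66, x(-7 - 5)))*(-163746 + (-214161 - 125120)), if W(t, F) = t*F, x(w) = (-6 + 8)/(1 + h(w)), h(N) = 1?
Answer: 39864889750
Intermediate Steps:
x(w) = 1 (x(w) = (-6 + 8)/(1 + 1) = 2/2 = 2*(½) = 1)
W(t, F) = F*t
(-79184 + W(-66, x(-7 - 5)))*(-163746 + (-214161 - 125120)) = (-79184 + 1*(-66))*(-163746 + (-214161 - 125120)) = (-79184 - 66)*(-163746 - 339281) = -79250*(-503027) = 39864889750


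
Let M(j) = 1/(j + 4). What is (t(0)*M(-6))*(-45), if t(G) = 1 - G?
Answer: 45/2 ≈ 22.500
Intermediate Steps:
M(j) = 1/(4 + j)
(t(0)*M(-6))*(-45) = ((1 - 1*0)/(4 - 6))*(-45) = ((1 + 0)/(-2))*(-45) = (1*(-½))*(-45) = -½*(-45) = 45/2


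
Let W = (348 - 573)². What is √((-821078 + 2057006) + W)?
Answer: √1286553 ≈ 1134.3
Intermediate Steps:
W = 50625 (W = (-225)² = 50625)
√((-821078 + 2057006) + W) = √((-821078 + 2057006) + 50625) = √(1235928 + 50625) = √1286553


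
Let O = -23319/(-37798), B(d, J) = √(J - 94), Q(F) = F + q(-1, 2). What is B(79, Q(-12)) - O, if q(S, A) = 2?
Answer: -23319/37798 + 2*I*√26 ≈ -0.61694 + 10.198*I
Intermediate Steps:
Q(F) = 2 + F (Q(F) = F + 2 = 2 + F)
B(d, J) = √(-94 + J)
O = 23319/37798 (O = -23319*(-1/37798) = 23319/37798 ≈ 0.61694)
B(79, Q(-12)) - O = √(-94 + (2 - 12)) - 1*23319/37798 = √(-94 - 10) - 23319/37798 = √(-104) - 23319/37798 = 2*I*√26 - 23319/37798 = -23319/37798 + 2*I*√26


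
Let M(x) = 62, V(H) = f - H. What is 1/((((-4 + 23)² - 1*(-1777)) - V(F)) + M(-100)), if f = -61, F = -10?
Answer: 1/2251 ≈ 0.00044425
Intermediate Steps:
V(H) = -61 - H
1/((((-4 + 23)² - 1*(-1777)) - V(F)) + M(-100)) = 1/((((-4 + 23)² - 1*(-1777)) - (-61 - 1*(-10))) + 62) = 1/(((19² + 1777) - (-61 + 10)) + 62) = 1/(((361 + 1777) - 1*(-51)) + 62) = 1/((2138 + 51) + 62) = 1/(2189 + 62) = 1/2251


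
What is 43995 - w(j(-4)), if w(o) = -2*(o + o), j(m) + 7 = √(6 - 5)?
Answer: 43971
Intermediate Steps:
j(m) = -6 (j(m) = -7 + √(6 - 5) = -7 + √1 = -7 + 1 = -6)
w(o) = -4*o
43995 - w(j(-4)) = 43995 - (-4)*(-6) = 43995 - 1*24 = 43995 - 24 = 43971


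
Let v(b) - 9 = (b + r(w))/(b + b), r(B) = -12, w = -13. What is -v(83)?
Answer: -1565/166 ≈ -9.4277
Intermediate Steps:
v(b) = 9 + (-12 + b)/(2*b) (v(b) = 9 + (b - 12)/(b + b) = 9 + (-12 + b)/((2*b)) = 9 + (-12 + b)*(1/(2*b)) = 9 + (-12 + b)/(2*b))
-v(83) = -(19/2 - 6/83) = -1*1565/166 = -1565/166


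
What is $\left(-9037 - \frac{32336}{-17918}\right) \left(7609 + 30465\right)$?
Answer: $- \frac{3081949997310}{8959} \approx -3.4401 \cdot 10^{8}$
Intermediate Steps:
$\left(-9037 - \frac{32336}{-17918}\right) \left(7609 + 30465\right) = \left(-9037 - - \frac{16168}{8959}\right) 38074 = \left(-9037 + \frac{16168}{8959}\right) 38074 = \left(- \frac{80946315}{8959}\right) 38074 = - \frac{3081949997310}{8959}$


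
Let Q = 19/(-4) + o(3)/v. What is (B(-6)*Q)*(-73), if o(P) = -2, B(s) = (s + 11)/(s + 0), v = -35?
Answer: -15987/56 ≈ -285.48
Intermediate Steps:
B(s) = (11 + s)/s
Q = -657/140 (Q = 19/(-4) - 2/(-35) = 19*(-¼) - 2*(-1/35) = -19/4 + 2/35 = -657/140 ≈ -4.6929)
(B(-6)*Q)*(-73) = (((11 - 6)/(-6))*(-657/140))*(-73) = (-⅙*5*(-657/140))*(-73) = -⅚*(-657/140)*(-73) = (219/56)*(-73) = -15987/56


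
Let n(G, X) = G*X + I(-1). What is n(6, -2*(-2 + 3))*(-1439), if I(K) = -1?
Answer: 18707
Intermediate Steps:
n(G, X) = -1 + G*X (n(G, X) = G*X - 1 = -1 + G*X)
n(6, -2*(-2 + 3))*(-1439) = (-1 + 6*(-2*(-2 + 3)))*(-1439) = (-1 + 6*(-2*1))*(-1439) = (-1 + 6*(-2))*(-1439) = (-1 - 12)*(-1439) = -13*(-1439) = 18707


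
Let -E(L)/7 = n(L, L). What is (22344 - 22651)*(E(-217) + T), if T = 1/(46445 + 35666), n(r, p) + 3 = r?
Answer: -38820438887/82111 ≈ -4.7278e+5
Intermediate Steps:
n(r, p) = -3 + r
E(L) = 21 - 7*L (E(L) = -7*(-3 + L) = 21 - 7*L)
T = 1/82111 ≈ 1.2179e-5
(22344 - 22651)*(E(-217) + T) = (22344 - 22651)*((21 - 7*(-217)) + 1/82111) = -307*((21 + 1519) + 1/82111) = -307*(1540 + 1/82111) = -307*126450941/82111 = -38820438887/82111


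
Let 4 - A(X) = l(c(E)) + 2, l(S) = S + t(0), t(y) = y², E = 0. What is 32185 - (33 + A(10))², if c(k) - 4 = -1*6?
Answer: 30816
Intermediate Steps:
c(k) = -2 (c(k) = 4 - 1*6 = 4 - 6 = -2)
l(S) = S (l(S) = S + 0² = S + 0 = S)
A(X) = 4 (A(X) = 4 - (-2 + 2) = 4 - 1*0 = 4 + 0 = 4)
32185 - (33 + A(10))² = 32185 - (33 + 4)² = 32185 - 1*37² = 32185 - 1*1369 = 32185 - 1369 = 30816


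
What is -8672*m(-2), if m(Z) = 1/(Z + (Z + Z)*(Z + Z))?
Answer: -4336/7 ≈ -619.43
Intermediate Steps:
m(Z) = 1/(Z + 4*Z²) (m(Z) = 1/(Z + (2*Z)*(2*Z)) = 1/(Z + 4*Z²))
-8672*m(-2) = -8672/((-2)*(1 + 4*(-2))) = -(-4336)/(1 - 8) = -(-4336)/(-7) = -(-4336)*(-1)/7 = -8672*1/14 = -4336/7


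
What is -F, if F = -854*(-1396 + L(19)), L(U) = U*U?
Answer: -883890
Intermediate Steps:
L(U) = U**2
F = 883890 (F = -854*(-1396 + 19**2) = -854*(-1396 + 361) = -854*(-1035) = 883890)
-F = -1*883890 = -883890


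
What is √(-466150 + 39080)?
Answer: I*√427070 ≈ 653.51*I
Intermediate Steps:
√(-466150 + 39080) = √(-427070) = I*√427070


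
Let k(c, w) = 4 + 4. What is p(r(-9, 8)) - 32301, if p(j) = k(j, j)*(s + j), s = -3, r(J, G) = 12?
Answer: -32229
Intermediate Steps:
k(c, w) = 8
p(j) = -24 + 8*j (p(j) = 8*(-3 + j) = -24 + 8*j)
p(r(-9, 8)) - 32301 = (-24 + 8*12) - 32301 = (-24 + 96) - 32301 = 72 - 32301 = -32229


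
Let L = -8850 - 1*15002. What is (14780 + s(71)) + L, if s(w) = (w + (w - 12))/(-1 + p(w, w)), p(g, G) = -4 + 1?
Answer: -18209/2 ≈ -9104.5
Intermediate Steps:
L = -23852 (L = -8850 - 15002 = -23852)
p(g, G) = -3
s(w) = 3 - w/2 (s(w) = (w + (w - 12))/(-1 - 3) = (w + (-12 + w))/(-4) = (-12 + 2*w)*(-¼) = 3 - w/2)
(14780 + s(71)) + L = (14780 + (3 - ½*71)) - 23852 = (14780 + (3 - 71/2)) - 23852 = (14780 - 65/2) - 23852 = 29495/2 - 23852 = -18209/2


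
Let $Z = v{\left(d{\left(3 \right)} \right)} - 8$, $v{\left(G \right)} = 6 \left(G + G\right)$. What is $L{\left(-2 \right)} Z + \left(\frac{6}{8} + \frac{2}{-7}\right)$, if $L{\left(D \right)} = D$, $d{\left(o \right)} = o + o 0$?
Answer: $- \frac{1555}{28} \approx -55.536$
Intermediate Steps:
$d{\left(o \right)} = o$ ($d{\left(o \right)} = o + 0 = o$)
$v{\left(G \right)} = 12 G$ ($v{\left(G \right)} = 6 \cdot 2 G = 12 G$)
$Z = 28$ ($Z = 12 \cdot 3 - 8 = 36 - 8 = 28$)
$L{\left(-2 \right)} Z + \left(\frac{6}{8} + \frac{2}{-7}\right) = \left(-2\right) 28 + \left(\frac{6}{8} + \frac{2}{-7}\right) = -56 + \left(6 \cdot \frac{1}{8} + 2 \left(- \frac{1}{7}\right)\right) = -56 + \left(\frac{3}{4} - \frac{2}{7}\right) = -56 + \frac{13}{28} = - \frac{1555}{28}$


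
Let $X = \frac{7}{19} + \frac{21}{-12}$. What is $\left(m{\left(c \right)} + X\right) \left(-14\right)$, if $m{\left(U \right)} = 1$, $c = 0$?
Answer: $\frac{203}{38} \approx 5.3421$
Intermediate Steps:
$X = - \frac{105}{76}$ ($X = 7 \cdot \frac{1}{19} + 21 \left(- \frac{1}{12}\right) = \frac{7}{19} - \frac{7}{4} = - \frac{105}{76} \approx -1.3816$)
$\left(m{\left(c \right)} + X\right) \left(-14\right) = \left(1 - \frac{105}{76}\right) \left(-14\right) = \left(- \frac{29}{76}\right) \left(-14\right) = \frac{203}{38}$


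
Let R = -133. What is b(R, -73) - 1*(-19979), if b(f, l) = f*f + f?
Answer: 37535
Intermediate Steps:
b(f, l) = f + f² (b(f, l) = f² + f = f + f²)
b(R, -73) - 1*(-19979) = -133*(1 - 133) - 1*(-19979) = -133*(-132) + 19979 = 17556 + 19979 = 37535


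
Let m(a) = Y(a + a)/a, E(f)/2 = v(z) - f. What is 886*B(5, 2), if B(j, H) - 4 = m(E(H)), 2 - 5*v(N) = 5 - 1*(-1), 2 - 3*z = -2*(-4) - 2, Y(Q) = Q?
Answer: 5316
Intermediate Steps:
z = -4/3 (z = ⅔ - (-2*(-4) - 2)/3 = ⅔ - (8 - 2)/3 = ⅔ - ⅓*6 = ⅔ - 2 = -4/3 ≈ -1.3333)
v(N) = -⅘ (v(N) = ⅖ - (5 - 1*(-1))/5 = ⅖ - (5 + 1)/5 = ⅖ - ⅕*6 = ⅖ - 6/5 = -⅘)
E(f) = -8/5 - 2*f (E(f) = 2*(-⅘ - f) = -8/5 - 2*f)
m(a) = 2 (m(a) = (a + a)/a = (2*a)/a = 2)
B(j, H) = 6 (B(j, H) = 4 + 2 = 6)
886*B(5, 2) = 886*6 = 5316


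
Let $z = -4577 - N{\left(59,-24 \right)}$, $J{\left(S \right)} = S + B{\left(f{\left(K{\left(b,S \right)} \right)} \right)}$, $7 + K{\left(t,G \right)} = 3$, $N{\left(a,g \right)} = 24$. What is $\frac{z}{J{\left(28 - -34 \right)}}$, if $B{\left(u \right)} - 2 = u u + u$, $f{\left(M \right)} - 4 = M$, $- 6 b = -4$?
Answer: $- \frac{4601}{64} \approx -71.891$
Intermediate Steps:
$b = \frac{2}{3}$ ($b = \left(- \frac{1}{6}\right) \left(-4\right) = \frac{2}{3} \approx 0.66667$)
$K{\left(t,G \right)} = -4$ ($K{\left(t,G \right)} = -7 + 3 = -4$)
$f{\left(M \right)} = 4 + M$
$B{\left(u \right)} = 2 + u + u^{2}$ ($B{\left(u \right)} = 2 + \left(u u + u\right) = 2 + \left(u^{2} + u\right) = 2 + \left(u + u^{2}\right) = 2 + u + u^{2}$)
$J{\left(S \right)} = 2 + S$ ($J{\left(S \right)} = S + \left(2 + \left(4 - 4\right) + \left(4 - 4\right)^{2}\right) = S + \left(2 + 0 + 0^{2}\right) = S + \left(2 + 0 + 0\right) = S + 2 = 2 + S$)
$z = -4601$ ($z = -4577 - 24 = -4601$)
$\frac{z}{J{\left(28 - -34 \right)}} = - \frac{4601}{2 + \left(28 - -34\right)} = - \frac{4601}{2 + \left(28 + 34\right)} = - \frac{4601}{2 + 62} = - \frac{4601}{64}$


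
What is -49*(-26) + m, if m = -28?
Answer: 1246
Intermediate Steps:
-49*(-26) + m = -49*(-26) - 28 = 1274 - 28 = 1246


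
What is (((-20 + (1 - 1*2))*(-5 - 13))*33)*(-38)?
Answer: -474012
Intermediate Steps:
(((-20 + (1 - 1*2))*(-5 - 13))*33)*(-38) = (((-20 + (1 - 2))*(-18))*33)*(-38) = (((-20 - 1)*(-18))*33)*(-38) = (-21*(-18)*33)*(-38) = (378*33)*(-38) = 12474*(-38) = -474012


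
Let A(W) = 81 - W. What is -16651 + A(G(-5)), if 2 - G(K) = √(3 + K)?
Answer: -16572 + I*√2 ≈ -16572.0 + 1.4142*I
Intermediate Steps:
G(K) = 2 - √(3 + K)
-16651 + A(G(-5)) = -16651 + (81 - (2 - √(3 - 5))) = -16651 + (81 - (2 - √(-2))) = -16651 + (81 - (2 - I*√2)) = -16651 + (81 + (-2 + I*√2)) = -16651 + (79 + I*√2) = -16572 + I*√2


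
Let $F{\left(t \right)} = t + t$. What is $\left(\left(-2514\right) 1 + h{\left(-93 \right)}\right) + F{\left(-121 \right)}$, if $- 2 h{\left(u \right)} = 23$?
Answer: $- \frac{5535}{2} \approx -2767.5$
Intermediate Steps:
$F{\left(t \right)} = 2 t$
$h{\left(u \right)} = - \frac{23}{2}$ ($h{\left(u \right)} = \left(- \frac{1}{2}\right) 23 = - \frac{23}{2}$)
$\left(\left(-2514\right) 1 + h{\left(-93 \right)}\right) + F{\left(-121 \right)} = \left(\left(-2514\right) 1 - \frac{23}{2}\right) + 2 \left(-121\right) = \left(-2514 - \frac{23}{2}\right) - 242 = - \frac{5051}{2} - 242 = - \frac{5535}{2}$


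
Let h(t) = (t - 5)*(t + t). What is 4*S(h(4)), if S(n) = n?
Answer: -32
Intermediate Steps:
h(t) = 2*t*(-5 + t) (h(t) = (-5 + t)*(2*t) = 2*t*(-5 + t))
4*S(h(4)) = 4*(2*4*(-5 + 4)) = 4*(2*4*(-1)) = 4*(-8) = -32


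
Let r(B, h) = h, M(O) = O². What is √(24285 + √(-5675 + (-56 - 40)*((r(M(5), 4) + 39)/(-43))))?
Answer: √(24285 + I*√5579) ≈ 155.84 + 0.24*I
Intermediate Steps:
√(24285 + √(-5675 + (-56 - 40)*((r(M(5), 4) + 39)/(-43)))) = √(24285 + √(-5675 + (-56 - 40)*((4 + 39)/(-43)))) = √(24285 + √(-5675 - 4128*(-1)/43)) = √(24285 + √(-5675 - 96*(-1))) = √(24285 + √(-5675 + 96)) = √(24285 + √(-5579)) = √(24285 + I*√5579)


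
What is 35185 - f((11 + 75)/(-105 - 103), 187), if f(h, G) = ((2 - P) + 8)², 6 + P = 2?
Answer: 34989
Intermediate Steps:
P = -4 (P = -6 + 2 = -4)
f(h, G) = 196 (f(h, G) = ((2 - 1*(-4)) + 8)² = ((2 + 4) + 8)² = (6 + 8)² = 14² = 196)
35185 - f((11 + 75)/(-105 - 103), 187) = 35185 - 1*196 = 35185 - 196 = 34989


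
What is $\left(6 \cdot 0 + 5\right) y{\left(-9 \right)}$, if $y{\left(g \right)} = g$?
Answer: $-45$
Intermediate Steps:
$\left(6 \cdot 0 + 5\right) y{\left(-9 \right)} = \left(6 \cdot 0 + 5\right) \left(-9\right) = \left(0 + 5\right) \left(-9\right) = 5 \left(-9\right) = -45$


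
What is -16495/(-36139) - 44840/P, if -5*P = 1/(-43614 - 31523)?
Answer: -608787308824105/36139 ≈ -1.6846e+10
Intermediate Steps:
P = 1/375685 (P = -1/(5*(-43614 - 31523)) = -⅕/(-75137) = -⅕*(-1/75137) = 1/375685 ≈ 2.6618e-6)
-16495/(-36139) - 44840/P = -16495/(-36139) - 44840/1/375685 = -16495*(-1/36139) - 44840*375685 = 16495/36139 - 16845715400 = -608787308824105/36139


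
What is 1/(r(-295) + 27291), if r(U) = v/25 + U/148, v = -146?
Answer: 3700/100947717 ≈ 3.6653e-5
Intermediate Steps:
r(U) = -146/25 + U/148
1/(r(-295) + 27291) = 1/((-146/25 + (1/148)*(-295)) + 27291) = 1/((-146/25 - 295/148) + 27291) = 1/(-28983/3700 + 27291) = 1/(100947717/3700) = 3700/100947717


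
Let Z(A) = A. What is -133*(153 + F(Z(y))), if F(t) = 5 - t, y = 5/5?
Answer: -20881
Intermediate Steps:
y = 1 (y = 5*(⅕) = 1)
-133*(153 + F(Z(y))) = -133*(153 + (5 - 1*1)) = -133*(153 + (5 - 1)) = -133*(153 + 4) = -133*157 = -20881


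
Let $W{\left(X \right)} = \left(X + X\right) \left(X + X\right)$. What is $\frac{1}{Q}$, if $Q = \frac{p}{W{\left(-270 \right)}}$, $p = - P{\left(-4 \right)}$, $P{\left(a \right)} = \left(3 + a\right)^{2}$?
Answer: $-291600$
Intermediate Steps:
$p = -1$ ($p = - \left(3 - 4\right)^{2} = - \left(-1\right)^{2} = \left(-1\right) 1 = -1$)
$W{\left(X \right)} = 4 X^{2}$ ($W{\left(X \right)} = 2 X 2 X = 4 X^{2}$)
$Q = - \frac{1}{291600}$ ($Q = - \frac{1}{4 \left(-270\right)^{2}} = - \frac{1}{4 \cdot 72900} = - \frac{1}{291600} \approx -3.4294 \cdot 10^{-6}$)
$\frac{1}{Q} = \frac{1}{- \frac{1}{291600}} = -291600$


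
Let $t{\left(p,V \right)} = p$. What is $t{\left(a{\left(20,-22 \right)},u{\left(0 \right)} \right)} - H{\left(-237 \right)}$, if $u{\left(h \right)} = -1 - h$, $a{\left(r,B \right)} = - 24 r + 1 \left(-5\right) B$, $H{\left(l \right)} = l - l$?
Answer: $-370$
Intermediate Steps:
$H{\left(l \right)} = 0$
$a{\left(r,B \right)} = - 24 r - 5 B$
$t{\left(a{\left(20,-22 \right)},u{\left(0 \right)} \right)} - H{\left(-237 \right)} = \left(\left(-24\right) 20 - -110\right) - 0 = \left(-480 + 110\right) + 0 = -370 + 0 = -370$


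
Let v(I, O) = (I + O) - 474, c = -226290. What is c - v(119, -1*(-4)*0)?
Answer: -225935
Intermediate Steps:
v(I, O) = -474 + I + O
c - v(119, -1*(-4)*0) = -226290 - (-474 + 119 - 1*(-4)*0) = -226290 - (-474 + 119 + 4*0) = -226290 - (-474 + 119 + 0) = -226290 - 1*(-355) = -226290 + 355 = -225935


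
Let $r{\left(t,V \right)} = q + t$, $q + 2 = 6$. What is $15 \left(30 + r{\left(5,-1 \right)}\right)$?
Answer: $585$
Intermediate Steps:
$q = 4$ ($q = -2 + 6 = 4$)
$r{\left(t,V \right)} = 4 + t$
$15 \left(30 + r{\left(5,-1 \right)}\right) = 15 \left(30 + \left(4 + 5\right)\right) = 15 \left(30 + 9\right) = 15 \cdot 39 = 585$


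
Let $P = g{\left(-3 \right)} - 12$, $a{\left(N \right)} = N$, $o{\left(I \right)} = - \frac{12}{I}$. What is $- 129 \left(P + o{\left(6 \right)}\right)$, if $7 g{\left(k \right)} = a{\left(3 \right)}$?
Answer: $\frac{12255}{7} \approx 1750.7$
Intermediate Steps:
$g{\left(k \right)} = \frac{3}{7}$ ($g{\left(k \right)} = \frac{1}{7} \cdot 3 = \frac{3}{7}$)
$P = - \frac{81}{7}$ ($P = \frac{3}{7} - 12 = - \frac{81}{7} \approx -11.571$)
$- 129 \left(P + o{\left(6 \right)}\right) = - 129 \left(- \frac{81}{7} - \frac{12}{6}\right) = - 129 \left(- \frac{81}{7} - 2\right) = \left(-129\right) \left(- \frac{95}{7}\right) = \frac{12255}{7}$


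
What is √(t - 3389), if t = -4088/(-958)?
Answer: 3*I*√86288497/479 ≈ 58.178*I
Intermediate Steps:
t = 2044/479 (t = -4088*(-1/958) = 2044/479 ≈ 4.2672)
√(t - 3389) = √(2044/479 - 3389) = √(-1621287/479) = 3*I*√86288497/479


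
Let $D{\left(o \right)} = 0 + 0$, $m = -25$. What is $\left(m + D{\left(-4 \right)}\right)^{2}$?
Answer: $625$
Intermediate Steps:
$D{\left(o \right)} = 0$
$\left(m + D{\left(-4 \right)}\right)^{2} = \left(-25 + 0\right)^{2} = \left(-25\right)^{2} = 625$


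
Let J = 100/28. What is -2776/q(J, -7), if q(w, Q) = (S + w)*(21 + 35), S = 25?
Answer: -347/200 ≈ -1.7350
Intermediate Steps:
J = 25/7 (J = 100*(1/28) = 25/7 ≈ 3.5714)
q(w, Q) = 1400 + 56*w (q(w, Q) = (25 + w)*(21 + 35) = (25 + w)*56 = 1400 + 56*w)
-2776/q(J, -7) = -2776/(1400 + 56*(25/7)) = -2776/(1400 + 200) = -2776/1600 = -2776*1/1600 = -347/200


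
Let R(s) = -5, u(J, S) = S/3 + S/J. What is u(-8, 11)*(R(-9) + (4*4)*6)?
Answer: 5005/24 ≈ 208.54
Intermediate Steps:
u(J, S) = S/3 + S/J (u(J, S) = S*(⅓) + S/J = S/3 + S/J)
u(-8, 11)*(R(-9) + (4*4)*6) = ((⅓)*11 + 11/(-8))*(-5 + (4*4)*6) = (11/3 + 11*(-⅛))*(-5 + 16*6) = (11/3 - 11/8)*(-5 + 96) = (55/24)*91 = 5005/24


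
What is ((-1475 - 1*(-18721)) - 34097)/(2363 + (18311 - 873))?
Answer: -16851/19801 ≈ -0.85102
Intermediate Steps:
((-1475 - 1*(-18721)) - 34097)/(2363 + (18311 - 873)) = ((-1475 + 18721) - 34097)/(2363 + 17438) = (17246 - 34097)/19801 = -16851*1/19801 = -16851/19801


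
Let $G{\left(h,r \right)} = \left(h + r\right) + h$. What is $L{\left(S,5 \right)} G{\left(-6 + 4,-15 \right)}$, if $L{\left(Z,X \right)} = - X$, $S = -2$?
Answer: $95$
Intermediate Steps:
$G{\left(h,r \right)} = r + 2 h$
$L{\left(S,5 \right)} G{\left(-6 + 4,-15 \right)} = \left(-1\right) 5 \left(-15 + 2 \left(-6 + 4\right)\right) = - 5 \left(-15 + 2 \left(-2\right)\right) = - 5 \left(-15 - 4\right) = \left(-5\right) \left(-19\right) = 95$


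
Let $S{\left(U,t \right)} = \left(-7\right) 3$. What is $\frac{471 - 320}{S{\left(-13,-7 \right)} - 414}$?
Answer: $- \frac{151}{435} \approx -0.34713$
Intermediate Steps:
$S{\left(U,t \right)} = -21$
$\frac{471 - 320}{S{\left(-13,-7 \right)} - 414} = \frac{471 - 320}{-21 - 414} = \frac{151}{-435} = 151 \left(- \frac{1}{435}\right) = - \frac{151}{435}$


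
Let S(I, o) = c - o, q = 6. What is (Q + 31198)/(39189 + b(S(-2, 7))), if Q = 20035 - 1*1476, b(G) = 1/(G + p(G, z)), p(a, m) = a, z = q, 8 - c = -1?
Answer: 199028/156757 ≈ 1.2697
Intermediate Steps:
c = 9 (c = 8 - 1*(-1) = 8 + 1 = 9)
z = 6
S(I, o) = 9 - o
b(G) = 1/(2*G) (b(G) = 1/(G + G) = 1/(2*G))
Q = 18559 (Q = 20035 - 1476 = 18559)
(Q + 31198)/(39189 + b(S(-2, 7))) = (18559 + 31198)/(39189 + 1/(2*(9 - 1*7))) = 49757/(39189 + 1/(2*(9 - 7))) = 49757/(39189 + (1/2)/2) = 49757/(39189 + (1/2)*(1/2)) = 49757/(39189 + 1/4) = 49757/(156757/4) = 49757*(4/156757) = 199028/156757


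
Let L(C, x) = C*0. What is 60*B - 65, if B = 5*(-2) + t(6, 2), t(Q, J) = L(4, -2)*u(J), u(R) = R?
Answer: -665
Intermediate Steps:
L(C, x) = 0
t(Q, J) = 0 (t(Q, J) = 0*J = 0)
B = -10 (B = 5*(-2) + 0 = -10 + 0 = -10)
60*B - 65 = 60*(-10) - 65 = -600 - 65 = -665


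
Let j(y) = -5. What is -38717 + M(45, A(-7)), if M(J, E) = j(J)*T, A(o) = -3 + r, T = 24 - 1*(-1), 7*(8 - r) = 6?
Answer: -38842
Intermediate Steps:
r = 50/7 (r = 8 - ⅐*6 = 8 - 6/7 = 50/7 ≈ 7.1429)
T = 25 (T = 24 + 1 = 25)
A(o) = 29/7 (A(o) = -3 + 50/7 = 29/7)
M(J, E) = -125 (M(J, E) = -5*25 = -125)
-38717 + M(45, A(-7)) = -38717 - 125 = -38842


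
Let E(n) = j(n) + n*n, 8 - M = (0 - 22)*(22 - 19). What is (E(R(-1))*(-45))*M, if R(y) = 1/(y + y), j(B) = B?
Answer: 1665/2 ≈ 832.50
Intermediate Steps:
M = 74 (M = 8 - (0 - 22)*(22 - 19) = 8 - (-22)*3 = 8 - 1*(-66) = 8 + 66 = 74)
R(y) = 1/(2*y)
E(n) = n + n² (E(n) = n + n*n = n + n²)
(E(R(-1))*(-45))*M = ((((½)/(-1))*(1 + (½)/(-1)))*(-45))*74 = ((((½)*(-1))*(1 + (½)*(-1)))*(-45))*74 = (-(1 - ½)/2*(-45))*74 = (-½*½*(-45))*74 = -¼*(-45)*74 = (45/4)*74 = 1665/2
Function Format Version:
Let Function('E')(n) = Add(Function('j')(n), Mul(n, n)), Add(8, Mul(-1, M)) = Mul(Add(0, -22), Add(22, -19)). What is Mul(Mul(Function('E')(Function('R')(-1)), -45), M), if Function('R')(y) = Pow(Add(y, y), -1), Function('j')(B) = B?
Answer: Rational(1665, 2) ≈ 832.50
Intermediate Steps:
M = 74 (M = Add(8, Mul(-1, Mul(Add(0, -22), Add(22, -19)))) = Add(8, Mul(-1, Mul(-22, 3))) = Add(8, Mul(-1, -66)) = Add(8, 66) = 74)
Function('R')(y) = Mul(Rational(1, 2), Pow(y, -1)) (Function('R')(y) = Pow(Mul(2, y), -1) = Mul(Rational(1, 2), Pow(y, -1)))
Function('E')(n) = Add(n, Pow(n, 2)) (Function('E')(n) = Add(n, Mul(n, n)) = Add(n, Pow(n, 2)))
Mul(Mul(Function('E')(Function('R')(-1)), -45), M) = Mul(Mul(Mul(Mul(Rational(1, 2), Pow(-1, -1)), Add(1, Mul(Rational(1, 2), Pow(-1, -1)))), -45), 74) = Mul(Mul(Mul(Mul(Rational(1, 2), -1), Add(1, Mul(Rational(1, 2), -1))), -45), 74) = Mul(Mul(Mul(Rational(-1, 2), Add(1, Rational(-1, 2))), -45), 74) = Mul(Mul(Mul(Rational(-1, 2), Rational(1, 2)), -45), 74) = Mul(Mul(Rational(-1, 4), -45), 74) = Mul(Rational(45, 4), 74) = Rational(1665, 2)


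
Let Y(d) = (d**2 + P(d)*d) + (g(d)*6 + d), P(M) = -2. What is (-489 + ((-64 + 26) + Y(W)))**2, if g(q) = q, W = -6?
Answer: 271441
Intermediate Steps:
Y(d) = d**2 + 5*d (Y(d) = (d**2 - 2*d) + (d*6 + d) = (d**2 - 2*d) + (6*d + d) = (d**2 - 2*d) + 7*d = d**2 + 5*d)
(-489 + ((-64 + 26) + Y(W)))**2 = (-489 + ((-64 + 26) - 6*(5 - 6)))**2 = (-489 + (-38 - 6*(-1)))**2 = (-489 + (-38 + 6))**2 = (-489 - 32)**2 = (-521)**2 = 271441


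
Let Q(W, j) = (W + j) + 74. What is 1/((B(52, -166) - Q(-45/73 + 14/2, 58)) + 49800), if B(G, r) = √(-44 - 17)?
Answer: 264646754/13142785913873 - 5329*I*√61/13142785913873 ≈ 2.0136e-5 - 3.1668e-9*I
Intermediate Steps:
B(G, r) = I*√61 (B(G, r) = √(-61) = I*√61)
Q(W, j) = 74 + W + j
1/((B(52, -166) - Q(-45/73 + 14/2, 58)) + 49800) = 1/((I*√61 - (74 + (-45/73 + 14/2) + 58)) + 49800) = 1/((I*√61 - (74 + (-45*1/73 + 14*(½)) + 58)) + 49800) = 1/((I*√61 - (74 + (-45/73 + 7) + 58)) + 49800) = 1/((I*√61 - (74 + 466/73 + 58)) + 49800) = 1/((I*√61 - 1*10102/73) + 49800) = 1/((I*√61 - 10102/73) + 49800) = 1/((-10102/73 + I*√61) + 49800) = 1/(3625298/73 + I*√61)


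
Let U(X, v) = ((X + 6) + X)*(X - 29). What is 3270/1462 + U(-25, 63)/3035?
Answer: 6699081/2218585 ≈ 3.0195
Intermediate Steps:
U(X, v) = (-29 + X)*(6 + 2*X) (U(X, v) = ((6 + X) + X)*(-29 + X) = (6 + 2*X)*(-29 + X) = (-29 + X)*(6 + 2*X))
3270/1462 + U(-25, 63)/3035 = 3270/1462 + (-174 - 52*(-25) + 2*(-25)**2)/3035 = 3270*(1/1462) + (-174 + 1300 + 2*625)*(1/3035) = 1635/731 + (-174 + 1300 + 1250)*(1/3035) = 1635/731 + 2376*(1/3035) = 1635/731 + 2376/3035 = 6699081/2218585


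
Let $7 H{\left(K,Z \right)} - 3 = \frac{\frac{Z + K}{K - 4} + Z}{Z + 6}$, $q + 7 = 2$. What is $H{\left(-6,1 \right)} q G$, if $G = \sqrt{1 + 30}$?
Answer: $- \frac{225 \sqrt{31}}{98} \approx -12.783$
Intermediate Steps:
$q = -5$ ($q = -7 + 2 = -5$)
$H{\left(K,Z \right)} = \frac{3}{7} + \frac{Z + \frac{K + Z}{-4 + K}}{7 \left(6 + Z\right)}$ ($H{\left(K,Z \right)} = \frac{3}{7} + \frac{\left(\frac{Z + K}{K - 4} + Z\right) \frac{1}{Z + 6}}{7} = \frac{3}{7} + \frac{\left(\frac{K + Z}{-4 + K} + Z\right) \frac{1}{6 + Z}}{7} = \frac{3}{7} + \frac{\left(Z + \frac{K + Z}{-4 + K}\right) \frac{1}{6 + Z}}{7} = \frac{3}{7} + \frac{\frac{1}{6 + Z} \left(Z + \frac{K + Z}{-4 + K}\right)}{7} = \frac{3}{7} + \frac{Z + \frac{K + Z}{-4 + K}}{7 \left(6 + Z\right)}$)
$G = \sqrt{31} \approx 5.5678$
$H{\left(-6,1 \right)} q G = \frac{-72 - 15 + 19 \left(-6\right) + 4 \left(-6\right) 1}{7 \left(-24 - 4 + 6 \left(-6\right) - 6\right)} \left(-5\right) \sqrt{31} = \frac{-72 - 15 - 114 - 24}{7 \left(-24 - 4 - 36 - 6\right)} \left(-5\right) \sqrt{31} = \frac{1}{7} \frac{1}{-70} \left(-225\right) \left(-5\right) \sqrt{31} = \frac{1}{7} \left(- \frac{1}{70}\right) \left(-225\right) \left(-5\right) \sqrt{31} = \frac{45}{98} \left(-5\right) \sqrt{31} = - \frac{225 \sqrt{31}}{98}$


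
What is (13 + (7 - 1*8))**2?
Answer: 144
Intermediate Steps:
(13 + (7 - 1*8))**2 = (13 + (7 - 8))**2 = (13 - 1)**2 = 12**2 = 144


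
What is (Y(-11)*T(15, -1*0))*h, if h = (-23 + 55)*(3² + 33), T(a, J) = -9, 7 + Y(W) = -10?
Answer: 205632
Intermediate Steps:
Y(W) = -17 (Y(W) = -7 - 10 = -17)
h = 1344 (h = 32*(9 + 33) = 32*42 = 1344)
(Y(-11)*T(15, -1*0))*h = -17*(-9)*1344 = 153*1344 = 205632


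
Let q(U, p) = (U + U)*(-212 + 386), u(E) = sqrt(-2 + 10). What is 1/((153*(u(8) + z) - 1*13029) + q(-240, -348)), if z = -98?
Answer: -37181/4147217859 - 34*sqrt(2)/1382405953 ≈ -9.0001e-6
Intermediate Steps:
u(E) = 2*sqrt(2) (u(E) = sqrt(8) = 2*sqrt(2))
q(U, p) = 348*U (q(U, p) = (2*U)*174 = 348*U)
1/((153*(u(8) + z) - 1*13029) + q(-240, -348)) = 1/((153*(2*sqrt(2) - 98) - 1*13029) + 348*(-240)) = 1/((153*(-98 + 2*sqrt(2)) - 13029) - 83520) = 1/(((-14994 + 306*sqrt(2)) - 13029) - 83520) = 1/((-28023 + 306*sqrt(2)) - 83520) = 1/(-111543 + 306*sqrt(2))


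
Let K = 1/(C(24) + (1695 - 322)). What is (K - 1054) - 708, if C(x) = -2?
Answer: -2415701/1371 ≈ -1762.0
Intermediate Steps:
K = 1/1371 (K = 1/(-2 + (1695 - 322)) = 1/(-2 + 1373) = 1/1371 ≈ 0.00072939)
(K - 1054) - 708 = (1/1371 - 1054) - 708 = -1445033/1371 - 708 = -2415701/1371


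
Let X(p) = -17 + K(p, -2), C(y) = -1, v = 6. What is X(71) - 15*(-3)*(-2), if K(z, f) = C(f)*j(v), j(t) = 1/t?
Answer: -643/6 ≈ -107.17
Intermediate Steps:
K(z, f) = -⅙ (K(z, f) = -1/6 = -1*⅙ = -⅙)
X(p) = -103/6 (X(p) = -17 - ⅙ = -103/6)
X(71) - 15*(-3)*(-2) = -103/6 - 15*(-3)*(-2) = -103/6 - (-45)*(-2) = -103/6 - 1*90 = -103/6 - 90 = -643/6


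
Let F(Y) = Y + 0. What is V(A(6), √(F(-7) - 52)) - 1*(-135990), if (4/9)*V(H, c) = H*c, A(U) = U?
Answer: 135990 + 27*I*√59/2 ≈ 1.3599e+5 + 103.7*I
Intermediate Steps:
F(Y) = Y
V(H, c) = 9*H*c/4 (V(H, c) = 9*(H*c)/4 = 9*H*c/4)
V(A(6), √(F(-7) - 52)) - 1*(-135990) = (9/4)*6*√(-7 - 52) - 1*(-135990) = (9/4)*6*√(-59) + 135990 = (9/4)*6*(I*√59) + 135990 = 27*I*√59/2 + 135990 = 135990 + 27*I*√59/2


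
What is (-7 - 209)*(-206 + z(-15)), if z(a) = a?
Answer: 47736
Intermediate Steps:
(-7 - 209)*(-206 + z(-15)) = (-7 - 209)*(-206 - 15) = -216*(-221) = 47736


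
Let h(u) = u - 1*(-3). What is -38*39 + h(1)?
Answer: -1478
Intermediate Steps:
h(u) = 3 + u (h(u) = u + 3 = 3 + u)
-38*39 + h(1) = -38*39 + (3 + 1) = -1482 + 4 = -1478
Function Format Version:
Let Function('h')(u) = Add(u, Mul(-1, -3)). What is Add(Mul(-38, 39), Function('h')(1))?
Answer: -1478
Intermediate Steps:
Function('h')(u) = Add(3, u) (Function('h')(u) = Add(u, 3) = Add(3, u))
Add(Mul(-38, 39), Function('h')(1)) = Add(Mul(-38, 39), Add(3, 1)) = Add(-1482, 4) = -1478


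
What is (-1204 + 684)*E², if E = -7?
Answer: -25480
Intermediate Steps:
(-1204 + 684)*E² = (-1204 + 684)*(-7)² = -520*49 = -25480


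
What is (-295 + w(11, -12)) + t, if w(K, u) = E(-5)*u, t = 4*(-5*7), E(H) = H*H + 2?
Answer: -759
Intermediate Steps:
E(H) = 2 + H² (E(H) = H² + 2 = 2 + H²)
t = -140 (t = 4*(-35) = -140)
w(K, u) = 27*u (w(K, u) = (2 + (-5)²)*u = (2 + 25)*u = 27*u)
(-295 + w(11, -12)) + t = (-295 + 27*(-12)) - 140 = (-295 - 324) - 140 = -619 - 140 = -759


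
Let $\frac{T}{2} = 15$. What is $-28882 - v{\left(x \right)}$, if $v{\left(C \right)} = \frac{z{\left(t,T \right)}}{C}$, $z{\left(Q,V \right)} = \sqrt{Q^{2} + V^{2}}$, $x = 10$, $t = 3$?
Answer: $-28882 - \frac{3 \sqrt{101}}{10} \approx -28885.0$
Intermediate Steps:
$T = 30$ ($T = 2 \cdot 15 = 30$)
$v{\left(C \right)} = \frac{3 \sqrt{101}}{C}$ ($v{\left(C \right)} = \frac{\sqrt{3^{2} + 30^{2}}}{C} = \frac{\sqrt{9 + 900}}{C} = \frac{\sqrt{909}}{C} = \frac{3 \sqrt{101}}{C}$)
$-28882 - v{\left(x \right)} = -28882 - \frac{3 \sqrt{101}}{10}$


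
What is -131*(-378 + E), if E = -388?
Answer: 100346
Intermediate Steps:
-131*(-378 + E) = -131*(-378 - 388) = -131*(-766) = 100346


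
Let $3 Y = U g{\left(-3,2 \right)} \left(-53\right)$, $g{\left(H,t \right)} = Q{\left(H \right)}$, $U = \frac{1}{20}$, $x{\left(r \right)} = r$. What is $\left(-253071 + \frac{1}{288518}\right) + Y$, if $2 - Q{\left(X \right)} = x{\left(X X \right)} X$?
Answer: $- \frac{2190687889393}{8655540} \approx -2.531 \cdot 10^{5}$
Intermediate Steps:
$U = \frac{1}{20} \approx 0.05$
$Q{\left(X \right)} = 2 - X^{3}$ ($Q{\left(X \right)} = 2 - X X X = 2 - X^{2} X = 2 - X^{3}$)
$g{\left(H,t \right)} = 2 - H^{3}$
$Y = - \frac{1537}{60}$ ($Y = \frac{\frac{2 - \left(-3\right)^{3}}{20} \left(-53\right)}{3} = \frac{\frac{2 - -27}{20} \left(-53\right)}{3} = \frac{\frac{2 + 27}{20} \left(-53\right)}{3} = \frac{\frac{1}{20} \cdot 29 \left(-53\right)}{3} = \frac{\frac{29}{20} \left(-53\right)}{3} = \frac{1}{3} \left(- \frac{1537}{20}\right) = - \frac{1537}{60} \approx -25.617$)
$\left(-253071 + \frac{1}{288518}\right) + Y = \left(-253071 + \frac{1}{288518}\right) - \frac{1537}{60} = - \frac{73015538777}{288518} - \frac{1537}{60} = - \frac{2190687889393}{8655540}$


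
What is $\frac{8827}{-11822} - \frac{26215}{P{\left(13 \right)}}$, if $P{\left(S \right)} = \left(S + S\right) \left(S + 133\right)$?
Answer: $- \frac{171710511}{22438156} \approx -7.6526$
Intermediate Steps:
$P{\left(S \right)} = 2 S \left(133 + S\right)$
$\frac{8827}{-11822} - \frac{26215}{P{\left(13 \right)}} = \frac{8827}{-11822} - \frac{26215}{2 \cdot 13 \left(133 + 13\right)} = 8827 \left(- \frac{1}{11822}\right) - \frac{26215}{2 \cdot 13 \cdot 146} = - \frac{8827}{11822} - \frac{26215}{3796} = - \frac{171710511}{22438156}$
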